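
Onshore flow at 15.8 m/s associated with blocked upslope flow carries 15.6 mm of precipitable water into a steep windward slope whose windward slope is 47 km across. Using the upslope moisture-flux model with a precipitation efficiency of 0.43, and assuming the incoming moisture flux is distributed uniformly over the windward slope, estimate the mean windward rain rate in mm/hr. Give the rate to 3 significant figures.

R ≈ 8.12 mm/hr

Incoming column moisture flux per unit ridge length: F = V × PW = 15.8 × 15.6 = 246.48 mm·m/s.
Spread over the 47 km slope with efficiency ε = 0.43: R = ε·F/W = 0.43 × 246.48 / 47000 m = 2.255e-03 mm/s.
R = 2.255e-03 × 3600 = 8.12 mm/hr.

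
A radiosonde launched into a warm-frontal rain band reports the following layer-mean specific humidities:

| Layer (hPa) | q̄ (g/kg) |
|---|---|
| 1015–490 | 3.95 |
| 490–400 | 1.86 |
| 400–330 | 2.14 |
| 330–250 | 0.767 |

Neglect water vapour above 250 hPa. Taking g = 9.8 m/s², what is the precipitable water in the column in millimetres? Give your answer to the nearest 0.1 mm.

Precipitable water is the column-integrated vapour mass per unit area: PW = (1/g) Σ q̄ Δp, with q in kg/kg and Δp in Pa (1 kg/m² of water = 1 mm).
Layer 1015–490 hPa: Δp = 525 hPa = 52500 Pa, q̄ = 0.00395 kg/kg → 0.00395 × 52500 / 9.8 = 21.16 mm
Layer 490–400 hPa: Δp = 90 hPa = 9000 Pa, q̄ = 0.00186 kg/kg → 0.00186 × 9000 / 9.8 = 1.71 mm
Layer 400–330 hPa: Δp = 70 hPa = 7000 Pa, q̄ = 0.00214 kg/kg → 0.00214 × 7000 / 9.8 = 1.53 mm
Layer 330–250 hPa: Δp = 80 hPa = 8000 Pa, q̄ = 0.000767 kg/kg → 0.000767 × 8000 / 9.8 = 0.63 mm
PW = 21.16 + 1.71 + 1.53 + 0.63 = 25.03 ≈ 25.0 mm.

PW ≈ 25.0 mm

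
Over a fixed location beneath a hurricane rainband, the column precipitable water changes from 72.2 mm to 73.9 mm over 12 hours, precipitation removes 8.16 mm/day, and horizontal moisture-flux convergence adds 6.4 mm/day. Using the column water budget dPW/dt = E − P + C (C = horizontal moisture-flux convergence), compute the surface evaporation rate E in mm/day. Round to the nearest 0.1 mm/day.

dPW/dt = (73.9 − 72.2) mm / (12/24 day) = +3.400 mm/day.
E = dPW/dt + P − C = (+3.400) + 8.16 − (6.4) = 5.2 mm/day.

E ≈ 5.2 mm/day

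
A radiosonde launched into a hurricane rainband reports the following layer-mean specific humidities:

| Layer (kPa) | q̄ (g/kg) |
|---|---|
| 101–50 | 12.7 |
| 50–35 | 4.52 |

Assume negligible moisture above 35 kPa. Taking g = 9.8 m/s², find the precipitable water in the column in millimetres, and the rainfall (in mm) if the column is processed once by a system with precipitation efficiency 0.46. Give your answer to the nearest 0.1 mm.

PW ≈ 73.0 mm; rainfall ≈ 33.6 mm

Precipitable water is the column-integrated vapour mass per unit area: PW = (1/g) Σ q̄ Δp, with q in kg/kg and Δp in Pa (1 kg/m² of water = 1 mm).
Layer 101–50 kPa: Δp = 510 hPa = 51000 Pa, q̄ = 0.0127 kg/kg → 0.0127 × 51000 / 9.8 = 66.09 mm
Layer 50–35 kPa: Δp = 150 hPa = 15000 Pa, q̄ = 0.00452 kg/kg → 0.00452 × 15000 / 9.8 = 6.92 mm
PW = 66.09 + 6.92 = 73.01 ≈ 73.0 mm.
Rainfall = ε × PW = 0.46 × 73.0 = 33.6 mm.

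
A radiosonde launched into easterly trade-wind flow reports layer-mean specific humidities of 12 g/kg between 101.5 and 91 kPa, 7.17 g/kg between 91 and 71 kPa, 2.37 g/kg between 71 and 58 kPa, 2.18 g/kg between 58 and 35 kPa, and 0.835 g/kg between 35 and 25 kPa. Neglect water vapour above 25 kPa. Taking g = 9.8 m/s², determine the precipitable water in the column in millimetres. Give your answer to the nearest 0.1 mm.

PW ≈ 36.6 mm

Precipitable water is the column-integrated vapour mass per unit area: PW = (1/g) Σ q̄ Δp, with q in kg/kg and Δp in Pa (1 kg/m² of water = 1 mm).
Layer 101.5–91 kPa: Δp = 105 hPa = 10500 Pa, q̄ = 0.012 kg/kg → 0.012 × 10500 / 9.8 = 12.86 mm
Layer 91–71 kPa: Δp = 200 hPa = 20000 Pa, q̄ = 0.00717 kg/kg → 0.00717 × 20000 / 9.8 = 14.63 mm
Layer 71–58 kPa: Δp = 130 hPa = 13000 Pa, q̄ = 0.00237 kg/kg → 0.00237 × 13000 / 9.8 = 3.14 mm
Layer 58–35 kPa: Δp = 230 hPa = 23000 Pa, q̄ = 0.00218 kg/kg → 0.00218 × 23000 / 9.8 = 5.12 mm
Layer 35–25 kPa: Δp = 100 hPa = 10000 Pa, q̄ = 0.000835 kg/kg → 0.000835 × 10000 / 9.8 = 0.85 mm
PW = 12.86 + 14.63 + 3.14 + 5.12 + 0.85 = 36.60 ≈ 36.6 mm.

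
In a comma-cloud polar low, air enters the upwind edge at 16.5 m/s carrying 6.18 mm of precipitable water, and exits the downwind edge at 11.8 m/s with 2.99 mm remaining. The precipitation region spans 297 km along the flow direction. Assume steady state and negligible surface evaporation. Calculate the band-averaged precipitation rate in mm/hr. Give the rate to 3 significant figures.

Column moisture flux per unit crosswind length is F = V × PW.
Inflow: F_in = 16.5 × 6.18 = 101.97 mm·m/s
Outflow: F_out = 11.8 × 2.99 = 35.282 mm·m/s
Steady-state rate R = (F_in − F_out)/L = (101.97 − 35.282) / 297000 m = 2.245e-04 mm/s.
R = 2.245e-04 × 3600 = 0.808 mm/hr.

R ≈ 0.808 mm/hr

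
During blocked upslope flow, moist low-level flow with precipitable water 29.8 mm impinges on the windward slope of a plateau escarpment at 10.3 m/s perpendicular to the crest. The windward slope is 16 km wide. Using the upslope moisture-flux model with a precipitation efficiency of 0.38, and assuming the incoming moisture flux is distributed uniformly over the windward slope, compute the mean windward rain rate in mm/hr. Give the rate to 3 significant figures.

R ≈ 26.2 mm/hr

Incoming column moisture flux per unit ridge length: F = V × PW = 10.3 × 29.8 = 306.94 mm·m/s.
Spread over the 16 km slope with efficiency ε = 0.38: R = ε·F/W = 0.38 × 306.94 / 16000 m = 7.290e-03 mm/s.
R = 7.290e-03 × 3600 = 26.2 mm/hr.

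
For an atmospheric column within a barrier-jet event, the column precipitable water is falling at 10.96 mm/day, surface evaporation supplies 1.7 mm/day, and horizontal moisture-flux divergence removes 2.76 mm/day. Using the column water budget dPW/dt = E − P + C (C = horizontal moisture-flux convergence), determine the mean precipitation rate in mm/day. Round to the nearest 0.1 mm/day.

dPW/dt = -10.96 mm/day.
P = E + C − dPW/dt = 1.7 + (-2.76) − (-10.96) = 9.9 mm/day.

P ≈ 9.9 mm/day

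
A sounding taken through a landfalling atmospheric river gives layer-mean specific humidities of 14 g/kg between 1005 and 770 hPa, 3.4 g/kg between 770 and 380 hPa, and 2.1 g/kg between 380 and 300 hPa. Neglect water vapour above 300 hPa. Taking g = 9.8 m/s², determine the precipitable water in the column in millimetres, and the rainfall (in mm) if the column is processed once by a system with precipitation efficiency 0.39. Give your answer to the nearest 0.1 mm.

Precipitable water is the column-integrated vapour mass per unit area: PW = (1/g) Σ q̄ Δp, with q in kg/kg and Δp in Pa (1 kg/m² of water = 1 mm).
Layer 1005–770 hPa: Δp = 235 hPa = 23500 Pa, q̄ = 0.014 kg/kg → 0.014 × 23500 / 9.8 = 33.57 mm
Layer 770–380 hPa: Δp = 390 hPa = 39000 Pa, q̄ = 0.0034 kg/kg → 0.0034 × 39000 / 9.8 = 13.53 mm
Layer 380–300 hPa: Δp = 80 hPa = 8000 Pa, q̄ = 0.0021 kg/kg → 0.0021 × 8000 / 9.8 = 1.71 mm
PW = 33.57 + 13.53 + 1.71 = 48.81 ≈ 48.8 mm.
Rainfall = ε × PW = 0.39 × 48.8 = 19.0 mm.

PW ≈ 48.8 mm; rainfall ≈ 19.0 mm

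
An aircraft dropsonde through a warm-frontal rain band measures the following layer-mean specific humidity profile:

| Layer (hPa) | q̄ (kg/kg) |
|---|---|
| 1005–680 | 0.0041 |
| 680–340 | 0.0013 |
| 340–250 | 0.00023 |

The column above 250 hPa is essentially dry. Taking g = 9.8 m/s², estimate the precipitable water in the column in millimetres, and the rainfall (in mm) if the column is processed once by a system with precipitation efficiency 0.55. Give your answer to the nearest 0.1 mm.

PW ≈ 18.3 mm; rainfall ≈ 10.1 mm

Precipitable water is the column-integrated vapour mass per unit area: PW = (1/g) Σ q̄ Δp, with q in kg/kg and Δp in Pa (1 kg/m² of water = 1 mm).
Layer 1005–680 hPa: Δp = 325 hPa = 32500 Pa, q̄ = 0.0041 kg/kg → 0.0041 × 32500 / 9.8 = 13.60 mm
Layer 680–340 hPa: Δp = 340 hPa = 34000 Pa, q̄ = 0.0013 kg/kg → 0.0013 × 34000 / 9.8 = 4.51 mm
Layer 340–250 hPa: Δp = 90 hPa = 9000 Pa, q̄ = 0.00023 kg/kg → 0.00023 × 9000 / 9.8 = 0.21 mm
PW = 13.60 + 4.51 + 0.21 = 18.32 ≈ 18.3 mm.
Rainfall = ε × PW = 0.55 × 18.3 = 10.1 mm.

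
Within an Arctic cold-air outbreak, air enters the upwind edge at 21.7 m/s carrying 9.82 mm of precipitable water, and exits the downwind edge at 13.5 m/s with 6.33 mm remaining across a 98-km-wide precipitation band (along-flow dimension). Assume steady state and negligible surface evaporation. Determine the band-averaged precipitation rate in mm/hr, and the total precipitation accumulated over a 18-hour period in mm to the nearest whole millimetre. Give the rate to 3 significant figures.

R ≈ 4.69 mm/hr; total ≈ 84 mm

Column moisture flux per unit crosswind length is F = V × PW.
Inflow: F_in = 21.7 × 9.82 = 213.094 mm·m/s
Outflow: F_out = 13.5 × 6.33 = 85.455 mm·m/s
Steady-state rate R = (F_in − F_out)/L = (213.094 − 85.455) / 98000 m = 1.302e-03 mm/s.
R = 1.302e-03 × 3600 = 4.69 mm/hr.
Over 18 h: total = 4.69 × 18 = 84.42 ≈ 84 mm.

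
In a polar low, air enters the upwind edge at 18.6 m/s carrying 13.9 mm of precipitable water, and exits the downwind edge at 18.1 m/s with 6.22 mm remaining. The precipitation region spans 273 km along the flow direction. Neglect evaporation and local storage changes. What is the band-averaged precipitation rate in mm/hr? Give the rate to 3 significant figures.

Column moisture flux per unit crosswind length is F = V × PW.
Inflow: F_in = 18.6 × 13.9 = 258.54 mm·m/s
Outflow: F_out = 18.1 × 6.22 = 112.582 mm·m/s
Steady-state rate R = (F_in − F_out)/L = (258.54 − 112.582) / 273000 m = 5.346e-04 mm/s.
R = 5.346e-04 × 3600 = 1.92 mm/hr.

R ≈ 1.92 mm/hr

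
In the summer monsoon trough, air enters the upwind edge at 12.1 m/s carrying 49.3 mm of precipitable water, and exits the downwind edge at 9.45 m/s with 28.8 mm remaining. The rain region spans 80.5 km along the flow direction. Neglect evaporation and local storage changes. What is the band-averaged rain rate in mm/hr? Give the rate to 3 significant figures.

R ≈ 14.5 mm/hr

Column moisture flux per unit crosswind length is F = V × PW.
Inflow: F_in = 12.1 × 49.3 = 596.53 mm·m/s
Outflow: F_out = 9.45 × 28.8 = 272.16 mm·m/s
Steady-state rate R = (F_in − F_out)/L = (596.53 − 272.16) / 80500 m = 4.029e-03 mm/s.
R = 4.029e-03 × 3600 = 14.5 mm/hr.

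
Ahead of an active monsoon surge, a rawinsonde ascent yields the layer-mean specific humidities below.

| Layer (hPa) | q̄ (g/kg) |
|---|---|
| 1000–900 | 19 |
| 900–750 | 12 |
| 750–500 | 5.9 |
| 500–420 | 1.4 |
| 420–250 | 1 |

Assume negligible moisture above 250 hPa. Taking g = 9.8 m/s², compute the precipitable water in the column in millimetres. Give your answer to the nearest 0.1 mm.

Precipitable water is the column-integrated vapour mass per unit area: PW = (1/g) Σ q̄ Δp, with q in kg/kg and Δp in Pa (1 kg/m² of water = 1 mm).
Layer 1000–900 hPa: Δp = 100 hPa = 10000 Pa, q̄ = 0.019 kg/kg → 0.019 × 10000 / 9.8 = 19.39 mm
Layer 900–750 hPa: Δp = 150 hPa = 15000 Pa, q̄ = 0.012 kg/kg → 0.012 × 15000 / 9.8 = 18.37 mm
Layer 750–500 hPa: Δp = 250 hPa = 25000 Pa, q̄ = 0.0059 kg/kg → 0.0059 × 25000 / 9.8 = 15.05 mm
Layer 500–420 hPa: Δp = 80 hPa = 8000 Pa, q̄ = 0.0014 kg/kg → 0.0014 × 8000 / 9.8 = 1.14 mm
Layer 420–250 hPa: Δp = 170 hPa = 17000 Pa, q̄ = 0.001 kg/kg → 0.001 × 17000 / 9.8 = 1.73 mm
PW = 19.39 + 18.37 + 15.05 + 1.14 + 1.73 = 55.68 ≈ 55.7 mm.

PW ≈ 55.7 mm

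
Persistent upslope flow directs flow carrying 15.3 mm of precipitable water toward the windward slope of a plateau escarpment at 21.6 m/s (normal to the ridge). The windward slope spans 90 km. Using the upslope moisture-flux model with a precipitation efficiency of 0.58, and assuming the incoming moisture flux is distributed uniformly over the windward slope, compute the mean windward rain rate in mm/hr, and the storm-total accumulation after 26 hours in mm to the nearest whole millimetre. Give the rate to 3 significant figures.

R ≈ 7.67 mm/hr; total ≈ 199 mm

Incoming column moisture flux per unit ridge length: F = V × PW = 21.6 × 15.3 = 330.48 mm·m/s.
Spread over the 90 km slope with efficiency ε = 0.58: R = ε·F/W = 0.58 × 330.48 / 90000 m = 2.130e-03 mm/s.
R = 2.130e-03 × 3600 = 7.67 mm/hr.
Over 26 h: total = 7.67 × 26 = 199.42 ≈ 199 mm.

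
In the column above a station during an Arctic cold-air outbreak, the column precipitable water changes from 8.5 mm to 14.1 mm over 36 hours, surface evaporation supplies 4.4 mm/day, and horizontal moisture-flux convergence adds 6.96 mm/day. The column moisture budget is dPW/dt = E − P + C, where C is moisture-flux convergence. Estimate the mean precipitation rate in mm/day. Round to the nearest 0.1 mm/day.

P ≈ 7.6 mm/day

dPW/dt = (14.1 − 8.5) mm / (36/24 day) = +3.733 mm/day.
P = E + C − dPW/dt = 4.4 + (6.96) − (+3.733) = 7.6 mm/day.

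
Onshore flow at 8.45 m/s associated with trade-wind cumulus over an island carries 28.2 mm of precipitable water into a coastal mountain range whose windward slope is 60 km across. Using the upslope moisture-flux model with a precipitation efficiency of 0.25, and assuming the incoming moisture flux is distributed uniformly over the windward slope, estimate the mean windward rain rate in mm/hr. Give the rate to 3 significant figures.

Incoming column moisture flux per unit ridge length: F = V × PW = 8.45 × 28.2 = 238.29 mm·m/s.
Spread over the 60 km slope with efficiency ε = 0.25: R = ε·F/W = 0.25 × 238.29 / 60000 m = 9.929e-04 mm/s.
R = 9.929e-04 × 3600 = 3.57 mm/hr.

R ≈ 3.57 mm/hr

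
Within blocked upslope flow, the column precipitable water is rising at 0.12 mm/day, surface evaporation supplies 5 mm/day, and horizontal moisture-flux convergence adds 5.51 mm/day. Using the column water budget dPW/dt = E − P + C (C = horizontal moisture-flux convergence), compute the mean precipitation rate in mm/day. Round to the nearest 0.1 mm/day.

dPW/dt = +0.12 mm/day.
P = E + C − dPW/dt = 5 + (5.51) − (+0.12) = 10.4 mm/day.

P ≈ 10.4 mm/day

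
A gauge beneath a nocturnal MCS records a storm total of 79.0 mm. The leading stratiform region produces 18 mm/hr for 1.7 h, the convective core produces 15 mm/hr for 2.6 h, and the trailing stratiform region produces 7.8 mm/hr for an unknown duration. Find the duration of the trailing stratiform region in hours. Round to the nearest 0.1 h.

Known phases: 18 × 1.7 + 15 × 2.6 = 30.6 + 39 = 69.6 mm.
Remaining depth = 79.0 − 69.6 = 9.4 mm.
Duration = 9.4 / 7.8 = 1.2 h.

duration ≈ 1.2 h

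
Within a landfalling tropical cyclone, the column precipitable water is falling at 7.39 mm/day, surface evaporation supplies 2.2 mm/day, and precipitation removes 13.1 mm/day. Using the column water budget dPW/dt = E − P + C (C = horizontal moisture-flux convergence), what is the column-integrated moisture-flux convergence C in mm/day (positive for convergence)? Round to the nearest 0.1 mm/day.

C ≈ 3.5 mm/day

dPW/dt = -7.39 mm/day.
C = dPW/dt − E + P = (-7.39) − 2.2 + 13.1 = 3.5 mm/day.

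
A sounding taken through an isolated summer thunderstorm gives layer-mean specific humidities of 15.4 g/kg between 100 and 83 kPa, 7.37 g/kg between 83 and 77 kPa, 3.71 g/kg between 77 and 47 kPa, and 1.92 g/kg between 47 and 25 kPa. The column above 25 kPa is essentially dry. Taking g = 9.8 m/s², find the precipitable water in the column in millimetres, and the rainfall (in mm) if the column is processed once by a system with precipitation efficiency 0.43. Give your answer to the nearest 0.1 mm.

Precipitable water is the column-integrated vapour mass per unit area: PW = (1/g) Σ q̄ Δp, with q in kg/kg and Δp in Pa (1 kg/m² of water = 1 mm).
Layer 100–83 kPa: Δp = 170 hPa = 17000 Pa, q̄ = 0.0154 kg/kg → 0.0154 × 17000 / 9.8 = 26.71 mm
Layer 83–77 kPa: Δp = 60 hPa = 6000 Pa, q̄ = 0.00737 kg/kg → 0.00737 × 6000 / 9.8 = 4.51 mm
Layer 77–47 kPa: Δp = 300 hPa = 30000 Pa, q̄ = 0.00371 kg/kg → 0.00371 × 30000 / 9.8 = 11.36 mm
Layer 47–25 kPa: Δp = 220 hPa = 22000 Pa, q̄ = 0.00192 kg/kg → 0.00192 × 22000 / 9.8 = 4.31 mm
PW = 26.71 + 4.51 + 11.36 + 4.31 = 46.89 ≈ 46.9 mm.
Rainfall = ε × PW = 0.43 × 46.9 = 20.2 mm.

PW ≈ 46.9 mm; rainfall ≈ 20.2 mm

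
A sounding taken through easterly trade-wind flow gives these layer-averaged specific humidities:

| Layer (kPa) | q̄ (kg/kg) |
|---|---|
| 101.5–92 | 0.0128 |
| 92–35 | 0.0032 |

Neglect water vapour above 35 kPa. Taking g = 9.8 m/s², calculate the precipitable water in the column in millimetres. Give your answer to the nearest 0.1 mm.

Precipitable water is the column-integrated vapour mass per unit area: PW = (1/g) Σ q̄ Δp, with q in kg/kg and Δp in Pa (1 kg/m² of water = 1 mm).
Layer 101.5–92 kPa: Δp = 95 hPa = 9500 Pa, q̄ = 0.0128 kg/kg → 0.0128 × 9500 / 9.8 = 12.41 mm
Layer 92–35 kPa: Δp = 570 hPa = 57000 Pa, q̄ = 0.0032 kg/kg → 0.0032 × 57000 / 9.8 = 18.61 mm
PW = 12.41 + 18.61 = 31.02 ≈ 31.0 mm.

PW ≈ 31.0 mm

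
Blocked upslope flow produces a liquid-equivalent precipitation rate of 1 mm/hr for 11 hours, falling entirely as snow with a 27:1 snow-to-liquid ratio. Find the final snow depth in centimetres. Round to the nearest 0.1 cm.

Liquid-equivalent depth = 1 × 11 = 11 mm.
Snow depth = 11 mm × 27 = 297 mm = 29.7 cm.

snow depth ≈ 29.7 cm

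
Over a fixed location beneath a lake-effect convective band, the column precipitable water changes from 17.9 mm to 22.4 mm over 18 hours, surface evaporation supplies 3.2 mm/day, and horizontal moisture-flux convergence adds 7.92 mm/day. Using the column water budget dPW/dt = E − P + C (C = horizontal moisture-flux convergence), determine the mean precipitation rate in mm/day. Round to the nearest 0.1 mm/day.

dPW/dt = (22.4 − 17.9) mm / (18/24 day) = +6.000 mm/day.
P = E + C − dPW/dt = 3.2 + (7.92) − (+6.000) = 5.1 mm/day.

P ≈ 5.1 mm/day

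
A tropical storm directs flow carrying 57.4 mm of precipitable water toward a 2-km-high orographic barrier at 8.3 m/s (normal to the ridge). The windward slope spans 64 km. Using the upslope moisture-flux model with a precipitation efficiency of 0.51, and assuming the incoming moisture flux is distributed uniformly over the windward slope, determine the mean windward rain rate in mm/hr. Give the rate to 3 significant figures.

R ≈ 13.7 mm/hr

Incoming column moisture flux per unit ridge length: F = V × PW = 8.3 × 57.4 = 476.42 mm·m/s.
Spread over the 64 km slope with efficiency ε = 0.51: R = ε·F/W = 0.51 × 476.42 / 64000 m = 3.796e-03 mm/s.
R = 3.796e-03 × 3600 = 13.7 mm/hr.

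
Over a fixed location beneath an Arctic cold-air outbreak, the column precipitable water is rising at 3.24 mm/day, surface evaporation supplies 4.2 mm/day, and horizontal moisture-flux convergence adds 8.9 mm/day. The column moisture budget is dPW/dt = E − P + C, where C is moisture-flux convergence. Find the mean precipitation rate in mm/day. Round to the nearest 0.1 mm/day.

dPW/dt = +3.24 mm/day.
P = E + C − dPW/dt = 4.2 + (8.9) − (+3.24) = 9.9 mm/day.

P ≈ 9.9 mm/day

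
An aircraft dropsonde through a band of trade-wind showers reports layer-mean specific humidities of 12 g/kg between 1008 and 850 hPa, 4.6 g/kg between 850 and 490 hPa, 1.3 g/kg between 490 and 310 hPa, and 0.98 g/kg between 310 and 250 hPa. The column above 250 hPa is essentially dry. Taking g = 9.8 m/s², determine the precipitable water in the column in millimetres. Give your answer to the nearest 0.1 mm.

Precipitable water is the column-integrated vapour mass per unit area: PW = (1/g) Σ q̄ Δp, with q in kg/kg and Δp in Pa (1 kg/m² of water = 1 mm).
Layer 1008–850 hPa: Δp = 158 hPa = 15800 Pa, q̄ = 0.012 kg/kg → 0.012 × 15800 / 9.8 = 19.35 mm
Layer 850–490 hPa: Δp = 360 hPa = 36000 Pa, q̄ = 0.0046 kg/kg → 0.0046 × 36000 / 9.8 = 16.90 mm
Layer 490–310 hPa: Δp = 180 hPa = 18000 Pa, q̄ = 0.0013 kg/kg → 0.0013 × 18000 / 9.8 = 2.39 mm
Layer 310–250 hPa: Δp = 60 hPa = 6000 Pa, q̄ = 0.00098 kg/kg → 0.00098 × 6000 / 9.8 = 0.60 mm
PW = 19.35 + 16.90 + 2.39 + 0.60 = 39.24 ≈ 39.2 mm.

PW ≈ 39.2 mm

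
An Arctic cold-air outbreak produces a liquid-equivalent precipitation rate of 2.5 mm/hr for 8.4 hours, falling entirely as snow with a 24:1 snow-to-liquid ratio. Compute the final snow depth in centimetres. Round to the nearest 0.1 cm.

snow depth ≈ 50.4 cm

Liquid-equivalent depth = 2.5 × 8.4 = 21 mm.
Snow depth = 21 mm × 24 = 504 mm = 50.4 cm.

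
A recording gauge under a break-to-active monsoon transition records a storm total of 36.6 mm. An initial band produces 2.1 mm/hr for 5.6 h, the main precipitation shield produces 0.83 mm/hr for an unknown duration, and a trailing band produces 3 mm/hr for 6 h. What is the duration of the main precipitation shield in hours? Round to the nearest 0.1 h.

duration ≈ 8.2 h

Known phases: 2.1 × 5.6 + 3 × 6 = 11.76 + 18 = 29.76 mm.
Remaining depth = 36.6 − 29.76 = 6.84 mm.
Duration = 6.84 / 0.83 = 8.2 h.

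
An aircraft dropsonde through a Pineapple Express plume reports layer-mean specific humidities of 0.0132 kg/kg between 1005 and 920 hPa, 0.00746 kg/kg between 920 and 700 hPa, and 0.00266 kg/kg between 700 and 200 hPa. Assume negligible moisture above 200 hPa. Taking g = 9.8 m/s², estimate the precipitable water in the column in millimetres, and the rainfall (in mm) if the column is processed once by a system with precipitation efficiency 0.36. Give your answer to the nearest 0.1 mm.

Precipitable water is the column-integrated vapour mass per unit area: PW = (1/g) Σ q̄ Δp, with q in kg/kg and Δp in Pa (1 kg/m² of water = 1 mm).
Layer 1005–920 hPa: Δp = 85 hPa = 8500 Pa, q̄ = 0.0132 kg/kg → 0.0132 × 8500 / 9.8 = 11.45 mm
Layer 920–700 hPa: Δp = 220 hPa = 22000 Pa, q̄ = 0.00746 kg/kg → 0.00746 × 22000 / 9.8 = 16.75 mm
Layer 700–200 hPa: Δp = 500 hPa = 50000 Pa, q̄ = 0.00266 kg/kg → 0.00266 × 50000 / 9.8 = 13.57 mm
PW = 11.45 + 16.75 + 13.57 = 41.77 ≈ 41.8 mm.
Rainfall = ε × PW = 0.36 × 41.8 = 15.0 mm.

PW ≈ 41.8 mm; rainfall ≈ 15.0 mm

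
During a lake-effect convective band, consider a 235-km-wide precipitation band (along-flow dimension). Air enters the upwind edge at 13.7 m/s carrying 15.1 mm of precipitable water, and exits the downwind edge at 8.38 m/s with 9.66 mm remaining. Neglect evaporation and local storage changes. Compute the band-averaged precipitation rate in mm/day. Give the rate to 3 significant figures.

Column moisture flux per unit crosswind length is F = V × PW.
Inflow: F_in = 13.7 × 15.1 = 206.87 mm·m/s
Outflow: F_out = 8.38 × 9.66 = 80.9508 mm·m/s
Steady-state rate R = (F_in − F_out)/L = (206.87 − 80.9508) / 235000 m = 5.358e-04 mm/s.
R = 5.358e-04 × 3600 × 24 = 46.3 mm/day.

R ≈ 46.3 mm/day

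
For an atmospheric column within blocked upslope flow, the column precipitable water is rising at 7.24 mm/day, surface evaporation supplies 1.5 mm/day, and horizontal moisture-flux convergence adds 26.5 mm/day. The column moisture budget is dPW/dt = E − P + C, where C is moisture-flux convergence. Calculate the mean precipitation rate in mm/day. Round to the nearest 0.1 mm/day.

P ≈ 20.8 mm/day

dPW/dt = +7.24 mm/day.
P = E + C − dPW/dt = 1.5 + (26.5) − (+7.24) = 20.8 mm/day.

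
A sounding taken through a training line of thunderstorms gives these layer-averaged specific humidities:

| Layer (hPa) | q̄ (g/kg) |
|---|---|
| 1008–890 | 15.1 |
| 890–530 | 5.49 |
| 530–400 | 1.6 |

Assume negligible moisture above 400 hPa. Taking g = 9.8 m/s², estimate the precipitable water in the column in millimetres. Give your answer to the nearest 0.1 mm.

PW ≈ 40.5 mm

Precipitable water is the column-integrated vapour mass per unit area: PW = (1/g) Σ q̄ Δp, with q in kg/kg and Δp in Pa (1 kg/m² of water = 1 mm).
Layer 1008–890 hPa: Δp = 118 hPa = 11800 Pa, q̄ = 0.0151 kg/kg → 0.0151 × 11800 / 9.8 = 18.18 mm
Layer 890–530 hPa: Δp = 360 hPa = 36000 Pa, q̄ = 0.00549 kg/kg → 0.00549 × 36000 / 9.8 = 20.17 mm
Layer 530–400 hPa: Δp = 130 hPa = 13000 Pa, q̄ = 0.0016 kg/kg → 0.0016 × 13000 / 9.8 = 2.12 mm
PW = 18.18 + 20.17 + 2.12 = 40.47 ≈ 40.5 mm.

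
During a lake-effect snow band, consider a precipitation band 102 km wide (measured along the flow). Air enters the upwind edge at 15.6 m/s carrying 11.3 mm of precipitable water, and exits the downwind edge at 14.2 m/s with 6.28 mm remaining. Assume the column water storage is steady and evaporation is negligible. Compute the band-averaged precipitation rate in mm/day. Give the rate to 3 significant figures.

R ≈ 73.8 mm/day

Column moisture flux per unit crosswind length is F = V × PW.
Inflow: F_in = 15.6 × 11.3 = 176.28 mm·m/s
Outflow: F_out = 14.2 × 6.28 = 89.176 mm·m/s
Steady-state rate R = (F_in − F_out)/L = (176.28 − 89.176) / 102000 m = 8.540e-04 mm/s.
R = 8.540e-04 × 3600 × 24 = 73.8 mm/day.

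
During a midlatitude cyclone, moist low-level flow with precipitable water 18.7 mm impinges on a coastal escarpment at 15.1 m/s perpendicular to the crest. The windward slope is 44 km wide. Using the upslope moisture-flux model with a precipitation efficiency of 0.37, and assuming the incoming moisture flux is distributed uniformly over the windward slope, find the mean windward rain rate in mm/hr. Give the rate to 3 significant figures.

R ≈ 8.55 mm/hr

Incoming column moisture flux per unit ridge length: F = V × PW = 15.1 × 18.7 = 282.37 mm·m/s.
Spread over the 44 km slope with efficiency ε = 0.37: R = ε·F/W = 0.37 × 282.37 / 44000 m = 2.374e-03 mm/s.
R = 2.374e-03 × 3600 = 8.55 mm/hr.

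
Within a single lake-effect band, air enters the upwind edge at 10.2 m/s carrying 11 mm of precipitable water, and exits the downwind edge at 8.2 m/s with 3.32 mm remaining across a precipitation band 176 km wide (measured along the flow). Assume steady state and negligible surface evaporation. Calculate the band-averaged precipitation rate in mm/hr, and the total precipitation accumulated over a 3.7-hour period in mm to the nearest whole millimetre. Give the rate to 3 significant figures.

R ≈ 1.74 mm/hr; total ≈ 6 mm

Column moisture flux per unit crosswind length is F = V × PW.
Inflow: F_in = 10.2 × 11 = 112.2 mm·m/s
Outflow: F_out = 8.2 × 3.32 = 27.224 mm·m/s
Steady-state rate R = (F_in − F_out)/L = (112.2 − 27.224) / 176000 m = 4.828e-04 mm/s.
R = 4.828e-04 × 3600 = 1.74 mm/hr.
Over 3.7 h: total = 1.74 × 3.7 = 6.438 ≈ 6 mm.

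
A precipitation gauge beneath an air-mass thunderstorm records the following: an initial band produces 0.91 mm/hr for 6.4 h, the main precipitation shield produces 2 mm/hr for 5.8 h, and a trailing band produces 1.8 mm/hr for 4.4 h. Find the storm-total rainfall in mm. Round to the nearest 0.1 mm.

Total = Σ Rᵢ Δtᵢ = 0.91 × 6.4 + 2 × 5.8 + 1.8 × 4.4
      = 5.824 + 11.6 + 7.92 = 25.3 mm.

total ≈ 25.3 mm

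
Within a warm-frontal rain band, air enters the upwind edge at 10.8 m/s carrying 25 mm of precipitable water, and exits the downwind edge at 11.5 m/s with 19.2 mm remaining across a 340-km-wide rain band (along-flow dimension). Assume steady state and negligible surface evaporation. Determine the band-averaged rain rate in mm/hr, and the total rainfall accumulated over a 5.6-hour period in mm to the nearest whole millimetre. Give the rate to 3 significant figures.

R ≈ 0.521 mm/hr; total ≈ 3 mm

Column moisture flux per unit crosswind length is F = V × PW.
Inflow: F_in = 10.8 × 25 = 270 mm·m/s
Outflow: F_out = 11.5 × 19.2 = 220.8 mm·m/s
Steady-state rate R = (F_in − F_out)/L = (270 − 220.8) / 340000 m = 1.447e-04 mm/s.
R = 1.447e-04 × 3600 = 0.521 mm/hr.
Over 5.6 h: total = 0.521 × 5.6 = 2.9176 ≈ 3 mm.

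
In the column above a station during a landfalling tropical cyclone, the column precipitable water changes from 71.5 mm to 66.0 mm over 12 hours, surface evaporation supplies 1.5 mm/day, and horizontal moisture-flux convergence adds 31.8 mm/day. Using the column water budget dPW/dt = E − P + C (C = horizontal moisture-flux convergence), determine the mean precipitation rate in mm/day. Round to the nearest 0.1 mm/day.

P ≈ 44.3 mm/day

dPW/dt = (66.0 − 71.5) mm / (12/24 day) = -11.000 mm/day.
P = E + C − dPW/dt = 1.5 + (31.8) − (-11.000) = 44.3 mm/day.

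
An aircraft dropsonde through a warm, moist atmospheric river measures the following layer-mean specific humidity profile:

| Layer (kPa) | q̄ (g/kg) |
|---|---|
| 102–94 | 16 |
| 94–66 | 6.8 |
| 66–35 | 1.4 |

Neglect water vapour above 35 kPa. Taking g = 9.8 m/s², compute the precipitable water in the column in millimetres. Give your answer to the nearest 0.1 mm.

Precipitable water is the column-integrated vapour mass per unit area: PW = (1/g) Σ q̄ Δp, with q in kg/kg and Δp in Pa (1 kg/m² of water = 1 mm).
Layer 102–94 kPa: Δp = 80 hPa = 8000 Pa, q̄ = 0.016 kg/kg → 0.016 × 8000 / 9.8 = 13.06 mm
Layer 94–66 kPa: Δp = 280 hPa = 28000 Pa, q̄ = 0.0068 kg/kg → 0.0068 × 28000 / 9.8 = 19.43 mm
Layer 66–35 kPa: Δp = 310 hPa = 31000 Pa, q̄ = 0.0014 kg/kg → 0.0014 × 31000 / 9.8 = 4.43 mm
PW = 13.06 + 19.43 + 4.43 = 36.92 ≈ 36.9 mm.

PW ≈ 36.9 mm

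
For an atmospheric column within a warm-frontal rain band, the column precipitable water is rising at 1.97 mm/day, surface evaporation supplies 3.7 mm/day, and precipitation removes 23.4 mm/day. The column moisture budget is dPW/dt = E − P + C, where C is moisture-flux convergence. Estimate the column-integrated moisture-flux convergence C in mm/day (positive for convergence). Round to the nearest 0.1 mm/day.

dPW/dt = +1.97 mm/day.
C = dPW/dt − E + P = (+1.97) − 3.7 + 23.4 = 21.7 mm/day.

C ≈ 21.7 mm/day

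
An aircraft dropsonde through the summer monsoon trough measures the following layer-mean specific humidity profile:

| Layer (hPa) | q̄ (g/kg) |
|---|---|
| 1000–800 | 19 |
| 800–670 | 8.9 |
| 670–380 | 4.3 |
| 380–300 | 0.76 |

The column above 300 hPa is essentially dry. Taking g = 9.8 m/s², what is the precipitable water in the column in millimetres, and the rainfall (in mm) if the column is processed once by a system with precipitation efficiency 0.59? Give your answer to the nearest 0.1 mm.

PW ≈ 63.9 mm; rainfall ≈ 37.7 mm

Precipitable water is the column-integrated vapour mass per unit area: PW = (1/g) Σ q̄ Δp, with q in kg/kg and Δp in Pa (1 kg/m² of water = 1 mm).
Layer 1000–800 hPa: Δp = 200 hPa = 20000 Pa, q̄ = 0.019 kg/kg → 0.019 × 20000 / 9.8 = 38.78 mm
Layer 800–670 hPa: Δp = 130 hPa = 13000 Pa, q̄ = 0.0089 kg/kg → 0.0089 × 13000 / 9.8 = 11.81 mm
Layer 670–380 hPa: Δp = 290 hPa = 29000 Pa, q̄ = 0.0043 kg/kg → 0.0043 × 29000 / 9.8 = 12.72 mm
Layer 380–300 hPa: Δp = 80 hPa = 8000 Pa, q̄ = 0.00076 kg/kg → 0.00076 × 8000 / 9.8 = 0.62 mm
PW = 38.78 + 11.81 + 12.72 + 0.62 = 63.93 ≈ 63.9 mm.
Rainfall = ε × PW = 0.59 × 63.9 = 37.7 mm.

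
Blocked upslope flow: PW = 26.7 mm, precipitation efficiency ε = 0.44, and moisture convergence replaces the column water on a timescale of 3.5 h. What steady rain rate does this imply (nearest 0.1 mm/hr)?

R ≈ 3.4 mm/hr

Each overturning extracts ε × PW = 0.44 × 26.7 = 11.748 mm.
Rate = ε·PW / τ = 11.748 / 3.5 h = 3.4 mm/hr.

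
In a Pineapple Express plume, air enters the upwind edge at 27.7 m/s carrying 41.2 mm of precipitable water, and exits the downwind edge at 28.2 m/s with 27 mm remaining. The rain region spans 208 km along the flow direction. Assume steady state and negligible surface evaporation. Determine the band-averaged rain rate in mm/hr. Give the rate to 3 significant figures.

R ≈ 6.57 mm/hr

Column moisture flux per unit crosswind length is F = V × PW.
Inflow: F_in = 27.7 × 41.2 = 1141.24 mm·m/s
Outflow: F_out = 28.2 × 27 = 761.4 mm·m/s
Steady-state rate R = (F_in − F_out)/L = (1141.24 − 761.4) / 208000 m = 1.826e-03 mm/s.
R = 1.826e-03 × 3600 = 6.57 mm/hr.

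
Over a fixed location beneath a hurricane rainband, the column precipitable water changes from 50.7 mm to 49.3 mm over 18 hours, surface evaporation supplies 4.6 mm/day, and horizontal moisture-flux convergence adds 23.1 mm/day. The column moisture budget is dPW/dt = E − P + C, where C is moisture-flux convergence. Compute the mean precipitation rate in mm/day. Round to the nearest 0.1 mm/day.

dPW/dt = (49.3 − 50.7) mm / (18/24 day) = -1.867 mm/day.
P = E + C − dPW/dt = 4.6 + (23.1) − (-1.867) = 29.6 mm/day.

P ≈ 29.6 mm/day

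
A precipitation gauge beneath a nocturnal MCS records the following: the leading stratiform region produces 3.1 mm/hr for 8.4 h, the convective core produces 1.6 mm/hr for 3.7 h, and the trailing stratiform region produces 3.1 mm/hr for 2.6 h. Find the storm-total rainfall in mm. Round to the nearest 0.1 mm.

total ≈ 40.0 mm

Total = Σ Rᵢ Δtᵢ = 3.1 × 8.4 + 1.6 × 3.7 + 3.1 × 2.6
      = 26.04 + 5.92 + 8.06 = 40.0 mm.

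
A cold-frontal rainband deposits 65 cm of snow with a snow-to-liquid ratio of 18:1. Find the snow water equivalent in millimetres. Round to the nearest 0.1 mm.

SWE = snow depth / ratio = 65 cm / 18 = 3.611 cm = 36.1 mm.

SWE ≈ 36.1 mm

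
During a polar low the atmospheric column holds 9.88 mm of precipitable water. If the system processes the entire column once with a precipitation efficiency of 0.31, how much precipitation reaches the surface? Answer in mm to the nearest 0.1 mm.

precipitation ≈ 3.1 mm

Precipitation = ε × PW = 0.31 × 9.88 = 3.1 mm.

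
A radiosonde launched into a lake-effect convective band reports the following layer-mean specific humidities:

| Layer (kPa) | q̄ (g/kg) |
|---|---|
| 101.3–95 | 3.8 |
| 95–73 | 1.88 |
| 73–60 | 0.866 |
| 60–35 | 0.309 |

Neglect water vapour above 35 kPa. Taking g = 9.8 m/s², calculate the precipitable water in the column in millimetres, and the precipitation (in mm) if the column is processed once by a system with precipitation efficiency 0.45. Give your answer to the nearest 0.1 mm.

PW ≈ 8.6 mm; precipitation ≈ 3.9 mm

Precipitable water is the column-integrated vapour mass per unit area: PW = (1/g) Σ q̄ Δp, with q in kg/kg and Δp in Pa (1 kg/m² of water = 1 mm).
Layer 101.3–95 kPa: Δp = 63 hPa = 6300 Pa, q̄ = 0.0038 kg/kg → 0.0038 × 6300 / 9.8 = 2.44 mm
Layer 95–73 kPa: Δp = 220 hPa = 22000 Pa, q̄ = 0.00188 kg/kg → 0.00188 × 22000 / 9.8 = 4.22 mm
Layer 73–60 kPa: Δp = 130 hPa = 13000 Pa, q̄ = 0.000866 kg/kg → 0.000866 × 13000 / 9.8 = 1.15 mm
Layer 60–35 kPa: Δp = 250 hPa = 25000 Pa, q̄ = 0.000309 kg/kg → 0.000309 × 25000 / 9.8 = 0.79 mm
PW = 2.44 + 4.22 + 1.15 + 0.79 = 8.60 ≈ 8.6 mm.
Precipitation = ε × PW = 0.45 × 8.6 = 3.9 mm.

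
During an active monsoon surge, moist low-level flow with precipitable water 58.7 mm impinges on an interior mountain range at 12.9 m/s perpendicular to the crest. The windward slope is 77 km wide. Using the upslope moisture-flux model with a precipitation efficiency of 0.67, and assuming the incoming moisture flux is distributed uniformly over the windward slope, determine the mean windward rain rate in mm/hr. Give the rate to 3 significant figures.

Incoming column moisture flux per unit ridge length: F = V × PW = 12.9 × 58.7 = 757.23 mm·m/s.
Spread over the 77 km slope with efficiency ε = 0.67: R = ε·F/W = 0.67 × 757.23 / 77000 m = 6.589e-03 mm/s.
R = 6.589e-03 × 3600 = 23.7 mm/hr.

R ≈ 23.7 mm/hr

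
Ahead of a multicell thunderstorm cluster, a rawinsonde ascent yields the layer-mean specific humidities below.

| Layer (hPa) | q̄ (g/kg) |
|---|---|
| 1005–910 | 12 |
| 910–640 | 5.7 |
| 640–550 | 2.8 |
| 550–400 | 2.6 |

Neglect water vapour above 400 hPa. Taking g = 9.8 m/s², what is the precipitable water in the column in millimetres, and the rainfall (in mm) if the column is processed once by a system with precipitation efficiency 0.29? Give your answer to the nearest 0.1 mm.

PW ≈ 33.9 mm; rainfall ≈ 9.8 mm

Precipitable water is the column-integrated vapour mass per unit area: PW = (1/g) Σ q̄ Δp, with q in kg/kg and Δp in Pa (1 kg/m² of water = 1 mm).
Layer 1005–910 hPa: Δp = 95 hPa = 9500 Pa, q̄ = 0.012 kg/kg → 0.012 × 9500 / 9.8 = 11.63 mm
Layer 910–640 hPa: Δp = 270 hPa = 27000 Pa, q̄ = 0.0057 kg/kg → 0.0057 × 27000 / 9.8 = 15.70 mm
Layer 640–550 hPa: Δp = 90 hPa = 9000 Pa, q̄ = 0.0028 kg/kg → 0.0028 × 9000 / 9.8 = 2.57 mm
Layer 550–400 hPa: Δp = 150 hPa = 15000 Pa, q̄ = 0.0026 kg/kg → 0.0026 × 15000 / 9.8 = 3.98 mm
PW = 11.63 + 15.70 + 2.57 + 3.98 = 33.88 ≈ 33.9 mm.
Rainfall = ε × PW = 0.29 × 33.9 = 9.8 mm.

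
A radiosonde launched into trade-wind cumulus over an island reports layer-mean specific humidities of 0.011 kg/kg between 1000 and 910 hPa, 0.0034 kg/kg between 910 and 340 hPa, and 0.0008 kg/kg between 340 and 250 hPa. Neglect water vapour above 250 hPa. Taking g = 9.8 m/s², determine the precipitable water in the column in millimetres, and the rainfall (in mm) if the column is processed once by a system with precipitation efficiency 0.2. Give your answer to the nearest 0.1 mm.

Precipitable water is the column-integrated vapour mass per unit area: PW = (1/g) Σ q̄ Δp, with q in kg/kg and Δp in Pa (1 kg/m² of water = 1 mm).
Layer 1000–910 hPa: Δp = 90 hPa = 9000 Pa, q̄ = 0.011 kg/kg → 0.011 × 9000 / 9.8 = 10.10 mm
Layer 910–340 hPa: Δp = 570 hPa = 57000 Pa, q̄ = 0.0034 kg/kg → 0.0034 × 57000 / 9.8 = 19.78 mm
Layer 340–250 hPa: Δp = 90 hPa = 9000 Pa, q̄ = 0.0008 kg/kg → 0.0008 × 9000 / 9.8 = 0.73 mm
PW = 10.10 + 19.78 + 0.73 = 30.61 ≈ 30.6 mm.
Rainfall = ε × PW = 0.2 × 30.6 = 6.1 mm.

PW ≈ 30.6 mm; rainfall ≈ 6.1 mm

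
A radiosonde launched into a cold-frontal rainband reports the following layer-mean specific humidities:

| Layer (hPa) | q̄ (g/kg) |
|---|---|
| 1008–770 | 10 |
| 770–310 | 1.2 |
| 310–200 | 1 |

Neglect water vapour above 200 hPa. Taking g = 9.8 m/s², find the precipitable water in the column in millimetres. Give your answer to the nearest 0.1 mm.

PW ≈ 31.0 mm

Precipitable water is the column-integrated vapour mass per unit area: PW = (1/g) Σ q̄ Δp, with q in kg/kg and Δp in Pa (1 kg/m² of water = 1 mm).
Layer 1008–770 hPa: Δp = 238 hPa = 23800 Pa, q̄ = 0.01 kg/kg → 0.01 × 23800 / 9.8 = 24.29 mm
Layer 770–310 hPa: Δp = 460 hPa = 46000 Pa, q̄ = 0.0012 kg/kg → 0.0012 × 46000 / 9.8 = 5.63 mm
Layer 310–200 hPa: Δp = 110 hPa = 11000 Pa, q̄ = 0.001 kg/kg → 0.001 × 11000 / 9.8 = 1.12 mm
PW = 24.29 + 5.63 + 1.12 = 31.04 ≈ 31.0 mm.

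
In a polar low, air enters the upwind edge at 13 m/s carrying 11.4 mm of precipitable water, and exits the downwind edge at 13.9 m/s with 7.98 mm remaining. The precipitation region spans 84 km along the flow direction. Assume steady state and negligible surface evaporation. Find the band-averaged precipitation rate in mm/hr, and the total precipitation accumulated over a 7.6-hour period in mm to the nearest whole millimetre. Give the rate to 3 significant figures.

R ≈ 1.60 mm/hr; total ≈ 12 mm

Column moisture flux per unit crosswind length is F = V × PW.
Inflow: F_in = 13 × 11.4 = 148.2 mm·m/s
Outflow: F_out = 13.9 × 7.98 = 110.922 mm·m/s
Steady-state rate R = (F_in − F_out)/L = (148.2 − 110.922) / 84000 m = 4.438e-04 mm/s.
R = 4.438e-04 × 3600 = 1.60 mm/hr.
Over 7.6 h: total = 1.60 × 7.6 = 12.16 ≈ 12 mm.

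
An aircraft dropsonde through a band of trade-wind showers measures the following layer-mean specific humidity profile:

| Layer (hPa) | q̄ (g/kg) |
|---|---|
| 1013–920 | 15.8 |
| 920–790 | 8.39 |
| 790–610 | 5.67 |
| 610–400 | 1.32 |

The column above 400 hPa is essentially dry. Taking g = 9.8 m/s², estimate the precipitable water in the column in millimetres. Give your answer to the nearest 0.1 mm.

PW ≈ 39.4 mm

Precipitable water is the column-integrated vapour mass per unit area: PW = (1/g) Σ q̄ Δp, with q in kg/kg and Δp in Pa (1 kg/m² of water = 1 mm).
Layer 1013–920 hPa: Δp = 93 hPa = 9300 Pa, q̄ = 0.0158 kg/kg → 0.0158 × 9300 / 9.8 = 14.99 mm
Layer 920–790 hPa: Δp = 130 hPa = 13000 Pa, q̄ = 0.00839 kg/kg → 0.00839 × 13000 / 9.8 = 11.13 mm
Layer 790–610 hPa: Δp = 180 hPa = 18000 Pa, q̄ = 0.00567 kg/kg → 0.00567 × 18000 / 9.8 = 10.41 mm
Layer 610–400 hPa: Δp = 210 hPa = 21000 Pa, q̄ = 0.00132 kg/kg → 0.00132 × 21000 / 9.8 = 2.83 mm
PW = 14.99 + 11.13 + 10.41 + 2.83 = 39.36 ≈ 39.4 mm.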